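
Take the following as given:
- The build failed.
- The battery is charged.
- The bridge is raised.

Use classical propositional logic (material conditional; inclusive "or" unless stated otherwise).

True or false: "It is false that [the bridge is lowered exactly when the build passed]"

Let U = "the bridge is raised" (T), S = "the build passed" (F).
This is ~(~U <-> S).

~U = ~T = F
~U <-> S = F <-> F = T
~(~U <-> S) = ~T = F

The statement is false.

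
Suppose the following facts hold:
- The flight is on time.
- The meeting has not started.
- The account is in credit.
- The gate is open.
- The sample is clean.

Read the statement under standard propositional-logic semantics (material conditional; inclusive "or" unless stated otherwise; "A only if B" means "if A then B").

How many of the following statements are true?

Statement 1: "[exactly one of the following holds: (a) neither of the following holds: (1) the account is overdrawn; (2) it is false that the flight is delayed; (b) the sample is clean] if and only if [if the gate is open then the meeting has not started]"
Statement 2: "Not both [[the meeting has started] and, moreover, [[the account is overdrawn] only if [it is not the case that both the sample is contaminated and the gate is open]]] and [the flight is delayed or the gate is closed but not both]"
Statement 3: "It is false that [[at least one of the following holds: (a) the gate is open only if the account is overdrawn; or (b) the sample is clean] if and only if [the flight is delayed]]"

3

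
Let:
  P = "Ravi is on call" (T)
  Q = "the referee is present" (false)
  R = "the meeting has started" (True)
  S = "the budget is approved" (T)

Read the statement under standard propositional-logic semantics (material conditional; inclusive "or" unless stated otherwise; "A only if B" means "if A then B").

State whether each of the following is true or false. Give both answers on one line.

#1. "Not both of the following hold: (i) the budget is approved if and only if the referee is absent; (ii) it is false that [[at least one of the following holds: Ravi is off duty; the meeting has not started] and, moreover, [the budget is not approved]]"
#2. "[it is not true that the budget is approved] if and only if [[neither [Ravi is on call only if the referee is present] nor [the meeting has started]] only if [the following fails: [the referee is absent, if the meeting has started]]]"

#1 False, #2 False

#1: Formalization: (S ↔ ¬Q) ↑ ¬((¬P ∨ ¬R) ∧ ¬S)

¬Q = ¬F = T
S ↔ ¬Q = T ↔ T = T
¬P = ¬T = F
¬R = ¬T = F
¬P ∨ ¬R = F ∨ F = F
¬S = ¬T = F
(¬P ∨ ¬R) ∧ ¬S = F ∧ F = F
¬((¬P ∨ ¬R) ∧ ¬S) = ¬F = T
(S ↔ ¬Q) ↑ ¬((¬P ∨ ¬R) ∧ ¬S) = T ↑ T = F
So #1 is false.

#2: Formalization: ¬S ↔ (((P → Q) ↓ R) → ¬(R → ¬Q))

¬S = ¬T = F
P → Q = T → F = F
(P → Q) ↓ R = F ↓ T = F
¬Q = ¬F = T
R → ¬Q = T → T = T
¬(R → ¬Q) = ¬T = F
((P → Q) ↓ R) → ¬(R → ¬Q) = F → F = T
¬S ↔ (((P → Q) ↓ R) → ¬(R → ¬Q)) = F ↔ T = F
Thus #2 is false.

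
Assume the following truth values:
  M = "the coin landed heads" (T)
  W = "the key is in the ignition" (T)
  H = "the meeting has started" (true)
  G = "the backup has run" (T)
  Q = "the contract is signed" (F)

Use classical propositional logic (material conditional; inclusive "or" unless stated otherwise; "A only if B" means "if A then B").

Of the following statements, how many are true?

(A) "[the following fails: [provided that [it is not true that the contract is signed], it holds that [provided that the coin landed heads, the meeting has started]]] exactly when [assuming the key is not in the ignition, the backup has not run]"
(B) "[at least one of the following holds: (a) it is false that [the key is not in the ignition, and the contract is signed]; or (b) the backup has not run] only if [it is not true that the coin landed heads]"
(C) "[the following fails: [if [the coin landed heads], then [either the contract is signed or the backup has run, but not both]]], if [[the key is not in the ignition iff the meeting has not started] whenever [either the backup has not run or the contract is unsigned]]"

0

(A): Formalization: not (not Q -> (M -> H)) iff (not W -> not G)

not Q = not False = True
M -> H = True -> True = True
not Q -> (M -> H) = True -> True = True
not (not Q -> (M -> H)) = not True = False
not W = not True = False
not G = not True = False
not W -> not G = False -> False = True
not (not Q -> (M -> H)) iff (not W -> not G) = False iff True = False
Thus (A) is false.

(B): In symbols: (not (not W and Q) or not G) -> not M

not W = not True = False
not W and Q = False and False = False
not (not W and Q) = not False = True
not G = not True = False
not (not W and Q) or not G = True or False = True
not M = not True = False
(not (not W and Q) or not G) -> not M = True -> False = False
Thus (B) is false.

(C): Parsed as ((not G or not Q) -> (not W iff not H)) -> not (M -> (Q xor G))

not G = not True = False
not Q = not False = True
not G or not Q = False or True = True
not W = not True = False
not H = not True = False
not W iff not H = False iff False = True
(not G or not Q) -> (not W iff not H) = True -> True = True
Q xor G = False xor True = True
M -> (Q xor G) = True -> True = True
not (M -> (Q xor G)) = not True = False
((not G or not Q) -> (not W iff not H)) -> not (M -> (Q xor G)) = True -> False = False
Thus (C) is false.

Count: 0.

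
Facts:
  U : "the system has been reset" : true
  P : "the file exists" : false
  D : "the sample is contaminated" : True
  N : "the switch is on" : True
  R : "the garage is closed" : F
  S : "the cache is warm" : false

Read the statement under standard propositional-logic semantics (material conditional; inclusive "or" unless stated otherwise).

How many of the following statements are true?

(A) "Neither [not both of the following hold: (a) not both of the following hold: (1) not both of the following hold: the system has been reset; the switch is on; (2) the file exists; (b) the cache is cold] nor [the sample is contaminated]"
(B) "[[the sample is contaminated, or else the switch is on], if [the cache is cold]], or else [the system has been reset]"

(A): Formalization: (((U ↑ N) ↑ P) ↑ ¬S) ↓ D

U ↑ N = T ↑ T = F
(U ↑ N) ↑ P = F ↑ F = T
¬S = ¬F = T
((U ↑ N) ↑ P) ↑ ¬S = T ↑ T = F
(((U ↑ N) ↑ P) ↑ ¬S) ↓ D = F ↓ T = F
So (A) is false.

(B): Formalization: (¬S → (D ∨ N)) ∨ U

¬S = ¬F = T
D ∨ N = T ∨ T = T
¬S → (D ∨ N) = T → T = T
(¬S → (D ∨ N)) ∨ U = T ∨ T = T
Thus (B) is true.

True statements: 1.

1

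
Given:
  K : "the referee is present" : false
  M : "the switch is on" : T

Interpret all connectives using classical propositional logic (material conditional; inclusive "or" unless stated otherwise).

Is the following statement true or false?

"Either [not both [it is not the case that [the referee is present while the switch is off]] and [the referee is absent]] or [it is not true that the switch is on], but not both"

In symbols: (~(K & ~M) nand ~K) xor ~M

~M = ~T = F
K & ~M = F & F = F
~(K & ~M) = ~F = T
~K = ~F = T
~(K & ~M) nand ~K = T nand T = F
~M = ~T = F
(~(K & ~M) nand ~K) xor ~M = F xor F = F

The statement is false.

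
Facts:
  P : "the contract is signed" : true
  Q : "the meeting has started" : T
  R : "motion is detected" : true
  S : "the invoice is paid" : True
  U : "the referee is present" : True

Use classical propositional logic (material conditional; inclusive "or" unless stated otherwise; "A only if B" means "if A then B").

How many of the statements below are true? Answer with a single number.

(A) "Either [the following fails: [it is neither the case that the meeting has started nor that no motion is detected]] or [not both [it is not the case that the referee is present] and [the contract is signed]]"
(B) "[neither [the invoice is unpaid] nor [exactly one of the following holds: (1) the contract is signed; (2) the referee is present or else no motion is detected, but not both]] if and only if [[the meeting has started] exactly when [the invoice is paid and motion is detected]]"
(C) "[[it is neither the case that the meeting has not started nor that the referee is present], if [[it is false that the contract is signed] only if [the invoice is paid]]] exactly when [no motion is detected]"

3

(A): Parsed as ¬(Q ↓ ¬R) ∨ (¬U ↑ P)

¬R = ¬T = F
Q ↓ ¬R = T ↓ F = F
¬(Q ↓ ¬R) = ¬F = T
¬U = ¬T = F
¬U ↑ P = F ↑ T = T
¬(Q ↓ ¬R) ∨ (¬U ↑ P) = T ∨ T = T
Thus (A) is true.

(B): Formalization: (¬S ↓ (P ⊕ (U ⊕ ¬R))) ↔ (Q ↔ (S ∧ R))

¬S = ¬T = F
¬R = ¬T = F
U ⊕ ¬R = T ⊕ F = T
P ⊕ (U ⊕ ¬R) = T ⊕ T = F
¬S ↓ (P ⊕ (U ⊕ ¬R)) = F ↓ F = T
S ∧ R = T ∧ T = T
Q ↔ (S ∧ R) = T ↔ T = T
(¬S ↓ (P ⊕ (U ⊕ ¬R))) ↔ (Q ↔ (S ∧ R)) = T ↔ T = T
So (B) is true.

(C): This is ((¬P → S) → (¬Q ↓ U)) ↔ ¬R.

¬P = ¬T = F
¬P → S = F → T = T
¬Q = ¬T = F
¬Q ↓ U = F ↓ T = F
(¬P → S) → (¬Q ↓ U) = T → F = F
¬R = ¬T = F
((¬P → S) → (¬Q ↓ U)) ↔ ¬R = F ↔ F = T
So (C) is true.

True statements: 3 ((A), (B), (C)).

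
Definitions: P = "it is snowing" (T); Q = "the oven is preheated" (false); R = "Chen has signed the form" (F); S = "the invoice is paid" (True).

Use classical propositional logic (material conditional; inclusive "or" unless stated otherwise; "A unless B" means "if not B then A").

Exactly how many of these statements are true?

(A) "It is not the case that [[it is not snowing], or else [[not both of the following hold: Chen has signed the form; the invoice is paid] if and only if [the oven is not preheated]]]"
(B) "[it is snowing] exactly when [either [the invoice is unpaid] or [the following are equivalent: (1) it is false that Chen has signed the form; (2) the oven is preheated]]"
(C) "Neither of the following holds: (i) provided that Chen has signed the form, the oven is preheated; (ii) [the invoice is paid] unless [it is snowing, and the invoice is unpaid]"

(A): Parsed as not (not P or ((R nand S) iff not Q))

not P = not True = False
R nand S = False nand True = True
not Q = not False = True
(R nand S) iff not Q = True iff True = True
not P or ((R nand S) iff not Q) = False or True = True
not (not P or ((R nand S) iff not Q)) = not True = False
Hence (A) is false.

(B): Parsed as P iff (not S or (not R iff Q))

not S = not True = False
not R = not False = True
not R iff Q = True iff False = False
not S or (not R iff Q) = False or False = False
P iff (not S or (not R iff Q)) = True iff False = False
Thus (B) is false.

(C): In symbols: (R -> Q) nor (S or (P and not S))

R -> Q = False -> False = True
not S = not True = False
P and not S = True and False = False
S or (P and not S) = True or False = True
(R -> Q) nor (S or (P and not S)) = True nor True = False
Thus (C) is false.

0 of the 3 statements are true (none).

0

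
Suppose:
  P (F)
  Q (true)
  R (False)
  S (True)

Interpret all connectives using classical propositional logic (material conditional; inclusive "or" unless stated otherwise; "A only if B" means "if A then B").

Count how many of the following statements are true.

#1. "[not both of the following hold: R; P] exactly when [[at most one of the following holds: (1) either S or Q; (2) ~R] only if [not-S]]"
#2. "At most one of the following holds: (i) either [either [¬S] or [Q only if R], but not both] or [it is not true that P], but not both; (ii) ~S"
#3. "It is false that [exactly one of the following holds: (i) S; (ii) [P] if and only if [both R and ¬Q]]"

#1: In symbols: (R ↑ P) ↔ (((S ∨ Q) ↑ ¬R) → ¬S)

R ↑ P = F ↑ F = T
S ∨ Q = T ∨ T = T
¬R = ¬F = T
(S ∨ Q) ↑ ¬R = T ↑ T = F
¬S = ¬T = F
((S ∨ Q) ↑ ¬R) → ¬S = F → F = T
(R ↑ P) ↔ (((S ∨ Q) ↑ ¬R) → ¬S) = T ↔ T = T
Hence #1 is true.

#2: This is ((¬S ⊕ (Q → R)) ⊕ ¬P) ↑ ¬S.

¬S = ¬T = F
Q → R = T → F = F
¬S ⊕ (Q → R) = F ⊕ F = F
¬P = ¬F = T
(¬S ⊕ (Q → R)) ⊕ ¬P = F ⊕ T = T
¬S = ¬T = F
((¬S ⊕ (Q → R)) ⊕ ¬P) ↑ ¬S = T ↑ F = T
So #2 is true.

#3: In symbols: ¬(S ⊕ (P ↔ (R ∧ ¬Q)))

¬Q = ¬T = F
R ∧ ¬Q = F ∧ F = F
P ↔ (R ∧ ¬Q) = F ↔ F = T
S ⊕ (P ↔ (R ∧ ¬Q)) = T ⊕ T = F
¬(S ⊕ (P ↔ (R ∧ ¬Q))) = ¬F = T
Thus #3 is true.

True statements: 3 (#1, #2, #3).

3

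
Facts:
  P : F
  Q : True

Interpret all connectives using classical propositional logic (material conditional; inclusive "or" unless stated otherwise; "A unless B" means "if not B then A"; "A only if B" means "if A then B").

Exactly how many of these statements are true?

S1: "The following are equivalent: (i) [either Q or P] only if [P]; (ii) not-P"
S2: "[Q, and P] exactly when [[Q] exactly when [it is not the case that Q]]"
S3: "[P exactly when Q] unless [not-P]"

2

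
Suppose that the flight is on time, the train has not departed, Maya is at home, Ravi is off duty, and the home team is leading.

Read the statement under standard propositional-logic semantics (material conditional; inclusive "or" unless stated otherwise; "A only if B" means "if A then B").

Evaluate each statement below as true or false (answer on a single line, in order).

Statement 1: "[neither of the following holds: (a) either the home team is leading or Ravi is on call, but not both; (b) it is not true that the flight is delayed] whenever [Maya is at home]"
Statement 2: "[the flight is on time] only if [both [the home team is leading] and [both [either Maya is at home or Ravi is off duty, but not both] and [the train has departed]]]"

Let R = "Maya is at home" (T), U = "the home team is leading" (T), S = "Ravi is on call" (F), P = "the flight is delayed" (F), Q = "the train has departed" (F).

Statement 1: In symbols: R → ((U ⊕ S) ↓ ¬P)

U ⊕ S = T ⊕ F = T
¬P = ¬F = T
(U ⊕ S) ↓ ¬P = T ↓ T = F
R → ((U ⊕ S) ↓ ¬P) = T → F = F
Hence Statement 1 is false.

Statement 2: In symbols: ¬P → (U ∧ ((R ⊕ ¬S) ∧ Q))

¬P = ¬F = T
¬S = ¬F = T
R ⊕ ¬S = T ⊕ T = F
(R ⊕ ¬S) ∧ Q = F ∧ F = F
U ∧ ((R ⊕ ¬S) ∧ Q) = T ∧ F = F
¬P → (U ∧ ((R ⊕ ¬S) ∧ Q)) = T → F = F
So Statement 2 is false.

Statement 1 false; Statement 2 false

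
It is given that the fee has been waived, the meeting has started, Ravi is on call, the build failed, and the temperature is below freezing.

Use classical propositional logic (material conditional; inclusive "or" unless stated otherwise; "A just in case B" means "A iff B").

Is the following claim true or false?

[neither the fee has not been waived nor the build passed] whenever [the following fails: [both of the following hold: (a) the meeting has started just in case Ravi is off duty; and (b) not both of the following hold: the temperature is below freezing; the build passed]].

Let Q = "the meeting has started" (T), R = "Ravi is on call" (T), U = "the temperature is below freezing" (T), S = "the build passed" (F), P = "the fee has been waived" (T).
Formalization: ¬((Q ↔ ¬R) ∧ (U ↑ S)) → (¬P ↓ S)

¬R = ¬T = F
Q ↔ ¬R = T ↔ F = F
U ↑ S = T ↑ F = T
(Q ↔ ¬R) ∧ (U ↑ S) = F ∧ T = F
¬((Q ↔ ¬R) ∧ (U ↑ S)) = ¬F = T
¬P = ¬T = F
¬P ↓ S = F ↓ F = T
¬((Q ↔ ¬R) ∧ (U ↑ S)) → (¬P ↓ S) = T → T = T

true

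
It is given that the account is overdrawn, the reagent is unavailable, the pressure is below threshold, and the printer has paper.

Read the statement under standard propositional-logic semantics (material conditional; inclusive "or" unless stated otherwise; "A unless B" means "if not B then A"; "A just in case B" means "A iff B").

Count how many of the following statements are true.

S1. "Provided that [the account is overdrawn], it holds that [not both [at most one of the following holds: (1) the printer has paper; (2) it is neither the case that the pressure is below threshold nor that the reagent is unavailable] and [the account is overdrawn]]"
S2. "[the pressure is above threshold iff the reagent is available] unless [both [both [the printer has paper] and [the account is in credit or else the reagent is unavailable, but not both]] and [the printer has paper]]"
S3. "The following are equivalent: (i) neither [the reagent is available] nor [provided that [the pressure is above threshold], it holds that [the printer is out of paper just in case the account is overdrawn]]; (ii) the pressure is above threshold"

Let H = "the account is overdrawn" (T), N = "the printer has paper" (T), D = "the pressure is above threshold" (F), P = "the reagent is available" (F).

S1: This is H -> ((N nand (~D nor ~P)) nand H).

~D = ~F = T
~P = ~F = T
~D nor ~P = T nor T = F
N nand (~D nor ~P) = T nand F = T
(N nand (~D nor ~P)) nand H = T nand T = F
H -> ((N nand (~D nor ~P)) nand H) = T -> F = F
So S1 is false.

S2: Parsed as (D <-> P) | ((N & (~H xor ~P)) & N)

D <-> P = F <-> F = T
~H = ~T = F
~P = ~F = T
~H xor ~P = F xor T = T
N & (~H xor ~P) = T & T = T
(N & (~H xor ~P)) & N = T & T = T
(D <-> P) | ((N & (~H xor ~P)) & N) = T | T = T
Thus S2 is true.

S3: This is (P nor (D -> (~N <-> H))) <-> D.

~N = ~T = F
~N <-> H = F <-> T = F
D -> (~N <-> H) = F -> F = T
P nor (D -> (~N <-> H)) = F nor T = F
(P nor (D -> (~N <-> H))) <-> D = F <-> F = T
Hence S3 is true.

2 of the 3 statements are true.

2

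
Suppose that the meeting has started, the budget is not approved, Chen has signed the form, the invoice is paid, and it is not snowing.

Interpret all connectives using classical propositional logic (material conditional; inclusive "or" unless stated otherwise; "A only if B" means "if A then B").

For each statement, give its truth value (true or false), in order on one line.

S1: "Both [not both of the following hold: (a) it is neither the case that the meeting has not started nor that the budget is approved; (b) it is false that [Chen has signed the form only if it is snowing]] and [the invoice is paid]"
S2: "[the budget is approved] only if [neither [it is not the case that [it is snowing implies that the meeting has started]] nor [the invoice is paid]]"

Let K = "the meeting has started" (T), N = "the budget is approved" (F), G = "Chen has signed the form" (T), R = "it is snowing" (F), H = "the invoice is paid" (T).

S1: Formalization: ((¬K ↓ N) ↑ ¬(G → R)) ∧ H

¬K = ¬T = F
¬K ↓ N = F ↓ F = T
G → R = T → F = F
¬(G → R) = ¬F = T
(¬K ↓ N) ↑ ¬(G → R) = T ↑ T = F
((¬K ↓ N) ↑ ¬(G → R)) ∧ H = F ∧ T = F
Hence S1 is false.

S2: Formalization: N → (¬(R → K) ↓ H)

R → K = F → T = T
¬(R → K) = ¬T = F
¬(R → K) ↓ H = F ↓ T = F
N → (¬(R → K) ↓ H) = F → F = T
So S2 is true.

S1 False / S2 True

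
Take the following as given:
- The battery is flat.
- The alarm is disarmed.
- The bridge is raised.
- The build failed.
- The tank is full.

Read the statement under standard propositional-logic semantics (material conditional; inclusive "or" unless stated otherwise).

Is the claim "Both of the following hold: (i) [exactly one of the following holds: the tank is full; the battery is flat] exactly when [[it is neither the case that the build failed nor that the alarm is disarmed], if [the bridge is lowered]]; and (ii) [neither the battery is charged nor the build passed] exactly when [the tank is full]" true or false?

False.

Let U = "the tank is full" (True), P = "the battery is charged" (False), R = "the bridge is raised" (True), S = "the build passed" (False), Q = "the alarm is armed" (False).
Parsed as ((U xor not P) iff (not R -> (not S nor not Q))) and ((P nor S) iff U)

not P = not False = True
U xor not P = True xor True = False
not R = not True = False
not S = not False = True
not Q = not False = True
not S nor not Q = True nor True = False
not R -> (not S nor not Q) = False -> False = True
(U xor not P) iff (not R -> (not S nor not Q)) = False iff True = False
P nor S = False nor False = True
(P nor S) iff U = True iff True = True
((U xor not P) iff (not R -> (not S nor not Q))) and ((P nor S) iff U) = False and True = False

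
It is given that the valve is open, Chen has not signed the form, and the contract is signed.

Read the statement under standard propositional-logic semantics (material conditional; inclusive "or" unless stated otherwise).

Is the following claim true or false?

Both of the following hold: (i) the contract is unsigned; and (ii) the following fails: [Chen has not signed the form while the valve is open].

The statement is false.

Let L = "the contract is signed" (T), P = "Chen has signed the form" (F), N = "the valve is open" (T).
This is ~L & ~(~P & N).

~L = ~T = F
~P = ~F = T
~P & N = T & T = T
~(~P & N) = ~T = F
~L & ~(~P & N) = F & F = F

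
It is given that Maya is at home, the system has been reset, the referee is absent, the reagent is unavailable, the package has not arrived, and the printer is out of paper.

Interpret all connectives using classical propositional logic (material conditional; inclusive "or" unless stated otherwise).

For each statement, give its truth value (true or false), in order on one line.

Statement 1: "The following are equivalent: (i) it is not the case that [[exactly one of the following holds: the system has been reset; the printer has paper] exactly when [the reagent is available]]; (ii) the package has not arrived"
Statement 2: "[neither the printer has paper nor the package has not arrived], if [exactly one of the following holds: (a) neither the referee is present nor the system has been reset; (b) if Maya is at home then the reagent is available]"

Statement 1 True, Statement 2 True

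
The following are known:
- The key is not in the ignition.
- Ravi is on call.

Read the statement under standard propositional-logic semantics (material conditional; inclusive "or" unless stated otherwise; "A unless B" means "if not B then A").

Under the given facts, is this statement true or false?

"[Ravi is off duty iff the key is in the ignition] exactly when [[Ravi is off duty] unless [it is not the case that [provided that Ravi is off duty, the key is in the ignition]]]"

Let Q = "Ravi is on call" (T), P = "the key is in the ignition" (F).
This is (¬Q ↔ P) ↔ (¬Q ∨ ¬(¬Q → P)).

¬Q = ¬T = F
¬Q ↔ P = F ↔ F = T
¬Q = ¬T = F
¬Q = ¬T = F
¬Q → P = F → F = T
¬(¬Q → P) = ¬T = F
¬Q ∨ ¬(¬Q → P) = F ∨ F = F
(¬Q ↔ P) ↔ (¬Q ∨ ¬(¬Q → P)) = T ↔ F = F

False.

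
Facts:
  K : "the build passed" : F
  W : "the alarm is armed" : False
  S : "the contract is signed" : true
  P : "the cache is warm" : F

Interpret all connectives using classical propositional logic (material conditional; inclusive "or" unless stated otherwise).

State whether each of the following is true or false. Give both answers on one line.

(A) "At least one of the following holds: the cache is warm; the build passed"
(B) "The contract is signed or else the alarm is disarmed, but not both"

(A): Parsed as P | K

P | K = F | F = F
So (A) is false.

(B): Parsed as S xor ~W

~W = ~F = T
S xor ~W = T xor T = F
Thus (B) is false.

(A) False; (B) False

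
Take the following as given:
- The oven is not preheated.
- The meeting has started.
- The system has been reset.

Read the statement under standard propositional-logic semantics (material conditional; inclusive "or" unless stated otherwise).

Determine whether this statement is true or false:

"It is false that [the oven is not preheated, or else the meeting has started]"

Let P = "the oven is preheated" (F), Q = "the meeting has started" (T).
Parsed as ~(~P | Q)

~P = ~F = T
~P | Q = T | T = T
~(~P | Q) = ~T = F

The statement is false.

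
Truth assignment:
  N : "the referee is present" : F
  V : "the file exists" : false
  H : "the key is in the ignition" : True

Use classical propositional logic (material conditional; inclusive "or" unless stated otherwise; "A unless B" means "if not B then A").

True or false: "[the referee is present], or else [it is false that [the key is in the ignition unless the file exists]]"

false

This is N or not (H or V).

H or V = True or False = True
not (H or V) = not True = False
N or not (H or V) = False or False = False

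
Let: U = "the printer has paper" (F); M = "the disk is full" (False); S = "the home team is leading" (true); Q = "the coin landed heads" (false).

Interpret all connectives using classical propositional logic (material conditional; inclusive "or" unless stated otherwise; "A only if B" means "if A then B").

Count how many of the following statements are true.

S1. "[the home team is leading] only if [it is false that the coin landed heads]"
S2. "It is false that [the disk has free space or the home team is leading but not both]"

2

S1: This is S -> ~Q.

~Q = ~F = T
S -> ~Q = T -> T = T
So S1 is true.

S2: Formalization: ~(~M xor S)

~M = ~F = T
~M xor S = T xor T = F
~(~M xor S) = ~F = T
Thus S2 is true.

True statements: 2 (S1, S2).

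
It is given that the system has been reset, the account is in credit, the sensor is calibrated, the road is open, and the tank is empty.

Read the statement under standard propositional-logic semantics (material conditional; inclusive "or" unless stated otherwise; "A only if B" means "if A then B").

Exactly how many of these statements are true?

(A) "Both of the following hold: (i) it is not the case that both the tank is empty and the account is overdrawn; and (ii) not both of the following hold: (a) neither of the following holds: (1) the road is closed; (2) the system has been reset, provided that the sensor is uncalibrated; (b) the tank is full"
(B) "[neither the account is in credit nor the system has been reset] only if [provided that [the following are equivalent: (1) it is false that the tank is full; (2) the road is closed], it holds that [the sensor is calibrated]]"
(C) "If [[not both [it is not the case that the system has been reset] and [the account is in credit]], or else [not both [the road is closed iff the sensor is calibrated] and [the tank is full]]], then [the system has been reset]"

Let L = "the tank is full" (False), V = "the account is overdrawn" (False), M = "the road is closed" (False), U = "the sensor is calibrated" (True), N = "the system has been reset" (True).

(A): Formalization: (not L nand V) and ((M nor (not U -> N)) nand L)

not L = not False = True
not L nand V = True nand False = True
not U = not True = False
not U -> N = False -> True = True
M nor (not U -> N) = False nor True = False
(M nor (not U -> N)) nand L = False nand False = True
(not L nand V) and ((M nor (not U -> N)) nand L) = True and True = True
Hence (A) is true.

(B): This is (not V nor N) -> ((not L iff M) -> U).

not V = not False = True
not V nor N = True nor True = False
not L = not False = True
not L iff M = True iff False = False
(not L iff M) -> U = False -> True = True
(not V nor N) -> ((not L iff M) -> U) = False -> True = True
Hence (B) is true.

(C): This is ((not N nand not V) or ((M iff U) nand L)) -> N.

not N = not True = False
not V = not False = True
not N nand not V = False nand True = True
M iff U = False iff True = False
(M iff U) nand L = False nand False = True
(not N nand not V) or ((M iff U) nand L) = True or True = True
((not N nand not V) or ((M iff U) nand L)) -> N = True -> True = True
So (C) is true.

Count: 3.

3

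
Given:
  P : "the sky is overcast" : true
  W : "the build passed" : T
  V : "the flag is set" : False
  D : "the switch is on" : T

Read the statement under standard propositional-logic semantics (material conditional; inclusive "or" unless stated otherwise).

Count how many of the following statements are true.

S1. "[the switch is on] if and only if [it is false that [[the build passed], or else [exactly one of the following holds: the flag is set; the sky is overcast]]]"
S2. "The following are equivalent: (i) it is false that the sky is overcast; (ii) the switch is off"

S1: Formalization: D iff not (W or (V xor P))

V xor P = False xor True = True
W or (V xor P) = True or True = True
not (W or (V xor P)) = not True = False
D iff not (W or (V xor P)) = True iff False = False
So S1 is false.

S2: This is not P iff not D.

not P = not True = False
not D = not True = False
not P iff not D = False iff False = True
Thus S2 is true.

True statements: 1.

1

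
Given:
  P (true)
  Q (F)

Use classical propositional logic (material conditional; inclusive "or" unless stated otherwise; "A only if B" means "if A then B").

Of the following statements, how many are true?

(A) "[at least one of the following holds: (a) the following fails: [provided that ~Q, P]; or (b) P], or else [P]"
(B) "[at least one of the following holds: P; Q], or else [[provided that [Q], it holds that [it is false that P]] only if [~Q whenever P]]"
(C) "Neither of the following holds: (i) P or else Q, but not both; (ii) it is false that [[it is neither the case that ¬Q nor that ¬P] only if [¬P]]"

(A): In symbols: (~(~Q -> P) | P) | P

~Q = ~F = T
~Q -> P = T -> T = T
~(~Q -> P) = ~T = F
~(~Q -> P) | P = F | T = T
(~(~Q -> P) | P) | P = T | T = T
Hence (A) is true.

(B): Formalization: (P | Q) | ((Q -> ~P) -> (P -> ~Q))

P | Q = T | F = T
~P = ~T = F
Q -> ~P = F -> F = T
~Q = ~F = T
P -> ~Q = T -> T = T
(Q -> ~P) -> (P -> ~Q) = T -> T = T
(P | Q) | ((Q -> ~P) -> (P -> ~Q)) = T | T = T
Thus (B) is true.

(C): This is (P xor Q) nor ~((~Q nor ~P) -> ~P).

P xor Q = T xor F = T
~Q = ~F = T
~P = ~T = F
~Q nor ~P = T nor F = F
~P = ~T = F
(~Q nor ~P) -> ~P = F -> F = T
~((~Q nor ~P) -> ~P) = ~T = F
(P xor Q) nor ~((~Q nor ~P) -> ~P) = T nor F = F
Thus (C) is false.

Count: 2.

2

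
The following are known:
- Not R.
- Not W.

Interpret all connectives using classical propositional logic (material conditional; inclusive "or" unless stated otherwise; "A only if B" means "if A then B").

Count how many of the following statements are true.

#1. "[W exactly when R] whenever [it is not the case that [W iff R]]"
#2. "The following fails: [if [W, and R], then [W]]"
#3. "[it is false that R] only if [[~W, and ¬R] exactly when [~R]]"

2

#1: This is not (W iff R) -> (W iff R).

W iff R = False iff False = True
not (W iff R) = not True = False
W iff R = False iff False = True
not (W iff R) -> (W iff R) = False -> True = True
Hence #1 is true.

#2: This is not ((W and R) -> W).

W and R = False and False = False
(W and R) -> W = False -> False = True
not ((W and R) -> W) = not True = False
Hence #2 is false.

#3: In symbols: not R -> ((not W and not R) iff not R)

not R = not False = True
not W = not False = True
not R = not False = True
not W and not R = True and True = True
not R = not False = True
(not W and not R) iff not R = True iff True = True
not R -> ((not W and not R) iff not R) = True -> True = True
Hence #3 is true.

2 of the 3 statements are true (#1, #3).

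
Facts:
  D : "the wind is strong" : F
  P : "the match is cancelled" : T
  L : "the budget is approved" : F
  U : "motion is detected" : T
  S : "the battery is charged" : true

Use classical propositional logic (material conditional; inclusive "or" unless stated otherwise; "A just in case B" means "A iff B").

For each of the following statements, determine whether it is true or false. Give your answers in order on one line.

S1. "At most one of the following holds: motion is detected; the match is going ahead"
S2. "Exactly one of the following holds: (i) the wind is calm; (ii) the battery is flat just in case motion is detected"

S1: Formalization: U nand not P

not P = not True = False
U nand not P = True nand False = True
Hence S1 is true.

S2: In symbols: not D xor (not S iff U)

not D = not False = True
not S = not True = False
not S iff U = False iff True = False
not D xor (not S iff U) = True xor False = True
Hence S2 is true.

S1 T / S2 T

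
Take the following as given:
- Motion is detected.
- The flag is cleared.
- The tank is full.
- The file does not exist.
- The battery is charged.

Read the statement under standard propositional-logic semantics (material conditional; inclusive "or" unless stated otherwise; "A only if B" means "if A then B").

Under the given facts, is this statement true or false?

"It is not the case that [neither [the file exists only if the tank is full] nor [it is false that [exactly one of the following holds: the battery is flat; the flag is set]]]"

Let S = "the file exists" (False), R = "the tank is full" (True), U = "the battery is charged" (True), Q = "the flag is set" (False).
This is not ((S -> R) nor not (not U xor Q)).

S -> R = False -> True = True
not U = not True = False
not U xor Q = False xor False = False
not (not U xor Q) = not False = True
(S -> R) nor not (not U xor Q) = True nor True = False
not ((S -> R) nor not (not U xor Q)) = not False = True

True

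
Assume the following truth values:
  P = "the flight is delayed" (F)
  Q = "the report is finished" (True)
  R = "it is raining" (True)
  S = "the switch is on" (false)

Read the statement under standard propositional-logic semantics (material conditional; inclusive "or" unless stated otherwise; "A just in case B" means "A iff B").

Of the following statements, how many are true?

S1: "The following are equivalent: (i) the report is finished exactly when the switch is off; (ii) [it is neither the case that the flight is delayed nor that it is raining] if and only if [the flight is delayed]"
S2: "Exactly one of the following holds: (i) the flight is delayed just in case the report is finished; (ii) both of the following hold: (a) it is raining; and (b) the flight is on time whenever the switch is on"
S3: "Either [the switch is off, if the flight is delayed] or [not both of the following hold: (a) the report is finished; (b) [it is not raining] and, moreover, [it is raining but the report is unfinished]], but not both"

2

S1: In symbols: (Q ↔ ¬S) ↔ ((P ↓ R) ↔ P)

¬S = ¬F = T
Q ↔ ¬S = T ↔ T = T
P ↓ R = F ↓ T = F
(P ↓ R) ↔ P = F ↔ F = T
(Q ↔ ¬S) ↔ ((P ↓ R) ↔ P) = T ↔ T = T
Hence S1 is true.

S2: Formalization: (P ↔ Q) ⊕ (R ∧ (S → ¬P))

P ↔ Q = F ↔ T = F
¬P = ¬F = T
S → ¬P = F → T = T
R ∧ (S → ¬P) = T ∧ T = T
(P ↔ Q) ⊕ (R ∧ (S → ¬P)) = F ⊕ T = T
So S2 is true.

S3: This is (P → ¬S) ⊕ (Q ↑ (¬R ∧ (R ∧ ¬Q))).

¬S = ¬F = T
P → ¬S = F → T = T
¬R = ¬T = F
¬Q = ¬T = F
R ∧ ¬Q = T ∧ F = F
¬R ∧ (R ∧ ¬Q) = F ∧ F = F
Q ↑ (¬R ∧ (R ∧ ¬Q)) = T ↑ F = T
(P → ¬S) ⊕ (Q ↑ (¬R ∧ (R ∧ ¬Q))) = T ⊕ T = F
So S3 is false.

True statements: 2.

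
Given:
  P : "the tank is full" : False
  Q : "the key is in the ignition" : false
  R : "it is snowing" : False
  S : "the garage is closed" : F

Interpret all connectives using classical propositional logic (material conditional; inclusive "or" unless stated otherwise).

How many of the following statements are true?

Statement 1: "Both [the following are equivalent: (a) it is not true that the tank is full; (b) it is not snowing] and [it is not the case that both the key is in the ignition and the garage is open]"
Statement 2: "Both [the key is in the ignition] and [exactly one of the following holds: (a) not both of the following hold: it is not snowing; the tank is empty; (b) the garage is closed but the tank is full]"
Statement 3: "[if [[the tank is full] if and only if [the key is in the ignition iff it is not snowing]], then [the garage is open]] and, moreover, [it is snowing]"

1

Statement 1: This is (not P iff not R) and (Q nand not S).

not P = not False = True
not R = not False = True
not P iff not R = True iff True = True
not S = not False = True
Q nand not S = False nand True = True
(not P iff not R) and (Q nand not S) = True and True = True
Hence Statement 1 is true.

Statement 2: In symbols: Q and ((not R nand not P) xor (S and P))

not R = not False = True
not P = not False = True
not R nand not P = True nand True = False
S and P = False and False = False
(not R nand not P) xor (S and P) = False xor False = False
Q and ((not R nand not P) xor (S and P)) = False and False = False
Hence Statement 2 is false.

Statement 3: This is ((P iff (Q iff not R)) -> not S) and R.

not R = not False = True
Q iff not R = False iff True = False
P iff (Q iff not R) = False iff False = True
not S = not False = True
(P iff (Q iff not R)) -> not S = True -> True = True
((P iff (Q iff not R)) -> not S) and R = True and False = False
Hence Statement 3 is false.

Count: 1.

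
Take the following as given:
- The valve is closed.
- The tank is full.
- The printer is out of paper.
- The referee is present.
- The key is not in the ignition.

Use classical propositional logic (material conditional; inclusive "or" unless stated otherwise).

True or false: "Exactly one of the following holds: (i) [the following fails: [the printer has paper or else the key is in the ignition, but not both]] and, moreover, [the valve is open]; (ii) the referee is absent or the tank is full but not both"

true

Let P = "the printer has paper" (F), N = "the key is in the ignition" (F), L = "the valve is open" (F), Q = "the referee is present" (T), M = "the tank is full" (T).
This is (¬(P ⊕ N) ∧ L) ⊕ (¬Q ⊕ M).

P ⊕ N = F ⊕ F = F
¬(P ⊕ N) = ¬F = T
¬(P ⊕ N) ∧ L = T ∧ F = F
¬Q = ¬T = F
¬Q ⊕ M = F ⊕ T = T
(¬(P ⊕ N) ∧ L) ⊕ (¬Q ⊕ M) = F ⊕ T = T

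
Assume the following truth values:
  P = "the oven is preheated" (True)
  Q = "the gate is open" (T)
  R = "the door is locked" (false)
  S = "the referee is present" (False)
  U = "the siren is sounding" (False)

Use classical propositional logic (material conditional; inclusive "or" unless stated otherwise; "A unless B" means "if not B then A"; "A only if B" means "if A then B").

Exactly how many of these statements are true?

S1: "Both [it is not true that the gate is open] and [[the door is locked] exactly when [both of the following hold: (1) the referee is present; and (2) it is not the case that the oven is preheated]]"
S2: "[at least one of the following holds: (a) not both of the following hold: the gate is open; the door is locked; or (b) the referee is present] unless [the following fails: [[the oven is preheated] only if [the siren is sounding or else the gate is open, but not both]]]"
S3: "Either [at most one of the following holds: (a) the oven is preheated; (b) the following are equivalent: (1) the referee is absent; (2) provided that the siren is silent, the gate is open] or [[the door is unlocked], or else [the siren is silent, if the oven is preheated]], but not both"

2

S1: Formalization: not Q and (R iff (S and not P))

not Q = not True = False
not P = not True = False
S and not P = False and False = False
R iff (S and not P) = False iff False = True
not Q and (R iff (S and not P)) = False and True = False
So S1 is false.

S2: Parsed as ((Q nand R) or S) or not (P -> (U xor Q))

Q nand R = True nand False = True
(Q nand R) or S = True or False = True
U xor Q = False xor True = True
P -> (U xor Q) = True -> True = True
not (P -> (U xor Q)) = not True = False
((Q nand R) or S) or not (P -> (U xor Q)) = True or False = True
Thus S2 is true.

S3: Formalization: (P nand (not S iff (not U -> Q))) xor (not R or (P -> not U))

not S = not False = True
not U = not False = True
not U -> Q = True -> True = True
not S iff (not U -> Q) = True iff True = True
P nand (not S iff (not U -> Q)) = True nand True = False
not R = not False = True
not U = not False = True
P -> not U = True -> True = True
not R or (P -> not U) = True or True = True
(P nand (not S iff (not U -> Q))) xor (not R or (P -> not U)) = False xor True = True
So S3 is true.

2 of the 3 statements are true (S2, S3).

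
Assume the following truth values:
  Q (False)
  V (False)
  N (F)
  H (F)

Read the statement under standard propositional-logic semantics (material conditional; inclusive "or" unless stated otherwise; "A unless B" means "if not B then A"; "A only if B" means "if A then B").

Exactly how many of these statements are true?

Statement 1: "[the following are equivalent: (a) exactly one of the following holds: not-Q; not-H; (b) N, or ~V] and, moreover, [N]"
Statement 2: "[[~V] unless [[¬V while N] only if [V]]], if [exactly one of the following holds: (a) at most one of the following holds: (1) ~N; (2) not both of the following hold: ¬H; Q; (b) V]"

1

Statement 1: In symbols: ((~Q xor ~H) <-> (N | ~V)) & N

~Q = ~F = T
~H = ~F = T
~Q xor ~H = T xor T = F
~V = ~F = T
N | ~V = F | T = T
(~Q xor ~H) <-> (N | ~V) = F <-> T = F
((~Q xor ~H) <-> (N | ~V)) & N = F & F = F
Hence Statement 1 is false.

Statement 2: In symbols: ((~N nand (~H nand Q)) xor V) -> (~V | ((~V & N) -> V))

~N = ~F = T
~H = ~F = T
~H nand Q = T nand F = T
~N nand (~H nand Q) = T nand T = F
(~N nand (~H nand Q)) xor V = F xor F = F
~V = ~F = T
~V = ~F = T
~V & N = T & F = F
(~V & N) -> V = F -> F = T
~V | ((~V & N) -> V) = T | T = T
((~N nand (~H nand Q)) xor V) -> (~V | ((~V & N) -> V)) = F -> T = T
Thus Statement 2 is true.

1 of the 2 statements is true (Statement 2).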